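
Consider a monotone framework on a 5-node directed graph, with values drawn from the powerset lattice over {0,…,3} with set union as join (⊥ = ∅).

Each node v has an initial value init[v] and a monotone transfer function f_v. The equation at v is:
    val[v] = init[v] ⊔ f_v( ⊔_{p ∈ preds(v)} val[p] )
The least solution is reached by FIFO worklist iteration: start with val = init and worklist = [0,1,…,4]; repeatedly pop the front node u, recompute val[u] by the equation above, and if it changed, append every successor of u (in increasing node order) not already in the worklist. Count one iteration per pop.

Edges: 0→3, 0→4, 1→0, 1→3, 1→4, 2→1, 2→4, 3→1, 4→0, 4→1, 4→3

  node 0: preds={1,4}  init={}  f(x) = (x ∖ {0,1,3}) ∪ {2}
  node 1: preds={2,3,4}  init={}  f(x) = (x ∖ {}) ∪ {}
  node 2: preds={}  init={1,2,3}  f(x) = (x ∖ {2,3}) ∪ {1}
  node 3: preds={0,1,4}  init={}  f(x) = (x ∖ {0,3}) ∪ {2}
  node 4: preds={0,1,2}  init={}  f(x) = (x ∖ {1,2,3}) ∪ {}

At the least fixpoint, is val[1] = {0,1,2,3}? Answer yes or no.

no

Trace (7 dequeues):
  [1] u=0 | in {} | out {2} | prev {} | push {}
  [2] u=1 | in {1,2,3} | out {1,2,3} | prev {} | push {0}
  [3] u=2 | in {} | out {1,2,3} | ==
  [4] u=3 | in {1,2,3} | out {1,2} | prev {} | push {1}
  [5] u=4 | in {1,2,3} | out {} | ==
  [6] u=0 | in {1,2,3} | out {2} | ==
  [7] u=1 | in {1,2,3} | out {1,2,3} | ==

Converged values:
  [0] {2}
  [1] {1,2,3}
  [2] {1,2,3}
  [3] {1,2}
  [4] {}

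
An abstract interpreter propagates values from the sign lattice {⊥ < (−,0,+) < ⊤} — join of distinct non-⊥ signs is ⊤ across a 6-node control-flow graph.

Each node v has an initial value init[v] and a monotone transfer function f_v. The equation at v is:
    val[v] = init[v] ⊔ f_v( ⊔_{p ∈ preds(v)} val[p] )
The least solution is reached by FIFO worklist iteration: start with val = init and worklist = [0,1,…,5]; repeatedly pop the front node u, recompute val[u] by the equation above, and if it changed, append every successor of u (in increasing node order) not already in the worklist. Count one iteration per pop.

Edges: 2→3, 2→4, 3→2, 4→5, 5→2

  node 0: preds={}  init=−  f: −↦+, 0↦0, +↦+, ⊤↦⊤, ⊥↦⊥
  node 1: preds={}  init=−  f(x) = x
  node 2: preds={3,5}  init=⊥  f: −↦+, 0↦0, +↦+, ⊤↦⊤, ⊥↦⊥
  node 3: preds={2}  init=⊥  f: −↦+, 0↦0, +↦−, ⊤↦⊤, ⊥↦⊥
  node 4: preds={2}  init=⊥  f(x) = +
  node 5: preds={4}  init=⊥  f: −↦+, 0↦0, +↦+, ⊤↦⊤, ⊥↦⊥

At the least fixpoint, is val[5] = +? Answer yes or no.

Iteration log — 13 steps:
  step 1. node 0  ⊔preds=⊥  new=−  stable
  step 2. node 1  ⊔preds=⊥  new=−  stable
  step 3. node 2  ⊔preds=⊥  new=⊥  stable
  step 4. node 3  ⊔preds=⊥  new=⊥  stable
  step 5. node 4  ⊔preds=⊥  new=+  old=⊥  +wl: 
  step 6. node 5  ⊔preds=+  new=+  old=⊥  +wl: 2
  step 7. node 2  ⊔preds=+  new=+  old=⊥  +wl: 3,4
  step 8. node 3  ⊔preds=+  new=−  old=⊥  +wl: 2
  step 9. node 4  ⊔preds=+  new=+  stable
  step 10. node 2  ⊔preds=⊤  new=⊤  old=+  +wl: 3,4
  step 11. node 3  ⊔preds=⊤  new=⊤  old=−  +wl: 2
  step 12. node 4  ⊔preds=⊤  new=+  stable
  step 13. node 2  ⊔preds=⊤  new=⊤  stable

Least fixpoint reached:
  node 0: −
  node 1: −
  node 2: ⊤
  node 3: ⊤
  node 4: +
  node 5: +

yes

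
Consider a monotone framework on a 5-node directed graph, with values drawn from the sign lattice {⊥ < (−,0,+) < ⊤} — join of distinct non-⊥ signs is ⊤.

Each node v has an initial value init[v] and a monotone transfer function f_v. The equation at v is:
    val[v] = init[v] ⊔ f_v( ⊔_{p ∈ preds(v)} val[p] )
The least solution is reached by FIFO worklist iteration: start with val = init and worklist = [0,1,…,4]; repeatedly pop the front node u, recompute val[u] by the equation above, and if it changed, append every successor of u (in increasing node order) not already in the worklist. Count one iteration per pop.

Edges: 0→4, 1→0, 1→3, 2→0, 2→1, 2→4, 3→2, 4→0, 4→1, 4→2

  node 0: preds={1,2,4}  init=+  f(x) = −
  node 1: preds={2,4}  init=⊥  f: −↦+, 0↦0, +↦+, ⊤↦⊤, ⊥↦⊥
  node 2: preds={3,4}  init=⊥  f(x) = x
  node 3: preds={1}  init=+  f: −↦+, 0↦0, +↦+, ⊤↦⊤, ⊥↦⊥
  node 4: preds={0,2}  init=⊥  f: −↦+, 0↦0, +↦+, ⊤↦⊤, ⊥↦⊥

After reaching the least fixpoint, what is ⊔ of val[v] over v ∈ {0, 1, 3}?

⊤

Worklist (13 pops):
  #1 pop 0: in=⊥ → ⊤ (was +); enqueue []
  #2 pop 1: in=⊥ → ⊥ (no change)
  #3 pop 2: in=+ → + (was ⊥); enqueue [0,1]
  #4 pop 3: in=⊥ → + (no change)
  #5 pop 4: in=⊤ → ⊤ (was ⊥); enqueue [2]
  #6 pop 0: in=⊤ → ⊤ (no change)
  #7 pop 1: in=⊤ → ⊤ (was ⊥); enqueue [0,3]
  #8 pop 2: in=⊤ → ⊤ (was +); enqueue [1,4]
  #9 pop 0: in=⊤ → ⊤ (no change)
  #10 pop 3: in=⊤ → ⊤ (was +); enqueue [2]
  #11 pop 1: in=⊤ → ⊤ (no change)
  #12 pop 4: in=⊤ → ⊤ (no change)
  #13 pop 2: in=⊤ → ⊤ (no change)

Fixpoint:
  val[0] = ⊤
  val[1] = ⊤
  val[2] = ⊤
  val[3] = ⊤
  val[4] = ⊤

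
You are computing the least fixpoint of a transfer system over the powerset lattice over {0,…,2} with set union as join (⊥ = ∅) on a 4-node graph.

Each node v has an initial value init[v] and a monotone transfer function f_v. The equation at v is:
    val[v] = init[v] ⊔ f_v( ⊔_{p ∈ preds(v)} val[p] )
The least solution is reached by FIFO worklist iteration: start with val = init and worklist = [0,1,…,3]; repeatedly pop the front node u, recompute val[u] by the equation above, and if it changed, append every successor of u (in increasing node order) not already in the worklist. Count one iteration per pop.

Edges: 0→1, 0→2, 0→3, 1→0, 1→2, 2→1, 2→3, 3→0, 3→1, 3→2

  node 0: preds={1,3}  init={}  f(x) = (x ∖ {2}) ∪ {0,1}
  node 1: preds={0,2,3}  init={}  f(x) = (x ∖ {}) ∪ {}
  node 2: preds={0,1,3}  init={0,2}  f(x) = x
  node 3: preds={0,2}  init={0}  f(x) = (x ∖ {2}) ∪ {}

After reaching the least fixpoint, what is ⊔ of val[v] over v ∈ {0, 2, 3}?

Iteration log — 7 steps:
  step 1. node 0  ⊔preds={0}  new={0,1}  old={}  +wl: 
  step 2. node 1  ⊔preds={0,1,2}  new={0,1,2}  old={}  +wl: 0
  step 3. node 2  ⊔preds={0,1,2}  new={0,1,2}  old={0,2}  +wl: 1
  step 4. node 3  ⊔preds={0,1,2}  new={0,1}  old={0}  +wl: 2
  step 5. node 0  ⊔preds={0,1,2}  new={0,1}  stable
  step 6. node 1  ⊔preds={0,1,2}  new={0,1,2}  stable
  step 7. node 2  ⊔preds={0,1,2}  new={0,1,2}  stable

Least fixpoint reached:
  node 0: {0,1}
  node 1: {0,1,2}
  node 2: {0,1,2}
  node 3: {0,1}

{0,1,2}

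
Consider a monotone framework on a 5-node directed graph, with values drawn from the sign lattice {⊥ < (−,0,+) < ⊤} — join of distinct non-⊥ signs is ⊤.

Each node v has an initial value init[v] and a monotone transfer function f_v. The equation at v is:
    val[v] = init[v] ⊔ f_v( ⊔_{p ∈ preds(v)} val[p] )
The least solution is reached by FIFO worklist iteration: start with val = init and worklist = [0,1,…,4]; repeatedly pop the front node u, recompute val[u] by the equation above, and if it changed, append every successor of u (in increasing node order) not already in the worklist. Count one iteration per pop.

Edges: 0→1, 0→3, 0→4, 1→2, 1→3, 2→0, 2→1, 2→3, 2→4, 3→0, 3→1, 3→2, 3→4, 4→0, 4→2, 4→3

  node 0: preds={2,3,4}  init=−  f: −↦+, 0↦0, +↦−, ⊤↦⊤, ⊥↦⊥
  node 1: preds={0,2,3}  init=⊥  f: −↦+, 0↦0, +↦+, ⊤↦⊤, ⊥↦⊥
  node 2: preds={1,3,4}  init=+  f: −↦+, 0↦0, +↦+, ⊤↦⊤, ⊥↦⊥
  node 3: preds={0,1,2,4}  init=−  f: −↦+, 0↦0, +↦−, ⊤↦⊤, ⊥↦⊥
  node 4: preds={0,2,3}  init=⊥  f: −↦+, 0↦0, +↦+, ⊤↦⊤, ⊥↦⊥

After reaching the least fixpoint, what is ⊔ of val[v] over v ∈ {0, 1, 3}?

⊤

Iteration log — 9 steps:
  step 1. node 0  ⊔preds=⊤  new=⊤  old=−  +wl: 
  step 2. node 1  ⊔preds=⊤  new=⊤  old=⊥  +wl: 
  step 3. node 2  ⊔preds=⊤  new=⊤  old=+  +wl: 0,1
  step 4. node 3  ⊔preds=⊤  new=⊤  old=−  +wl: 2
  step 5. node 4  ⊔preds=⊤  new=⊤  old=⊥  +wl: 3
  step 6. node 0  ⊔preds=⊤  new=⊤  stable
  step 7. node 1  ⊔preds=⊤  new=⊤  stable
  step 8. node 2  ⊔preds=⊤  new=⊤  stable
  step 9. node 3  ⊔preds=⊤  new=⊤  stable

Least fixpoint reached:
  node 0: ⊤
  node 1: ⊤
  node 2: ⊤
  node 3: ⊤
  node 4: ⊤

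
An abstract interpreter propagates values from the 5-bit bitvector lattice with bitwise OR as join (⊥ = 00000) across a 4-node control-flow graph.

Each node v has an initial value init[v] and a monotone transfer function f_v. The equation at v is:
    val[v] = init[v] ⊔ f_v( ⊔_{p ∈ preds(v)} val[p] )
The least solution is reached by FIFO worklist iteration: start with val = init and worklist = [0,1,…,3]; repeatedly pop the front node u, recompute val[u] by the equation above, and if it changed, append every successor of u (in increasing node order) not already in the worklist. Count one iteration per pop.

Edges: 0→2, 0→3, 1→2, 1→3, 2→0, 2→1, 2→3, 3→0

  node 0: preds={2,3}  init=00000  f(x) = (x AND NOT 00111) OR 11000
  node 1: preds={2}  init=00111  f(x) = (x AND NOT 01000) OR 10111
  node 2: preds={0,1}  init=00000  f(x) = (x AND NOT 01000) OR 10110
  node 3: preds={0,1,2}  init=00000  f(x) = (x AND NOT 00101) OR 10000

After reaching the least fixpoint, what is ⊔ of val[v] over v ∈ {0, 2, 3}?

Worklist (6 pops):
  #1 pop 0: in=00000 → 11000 (was 00000); enqueue []
  #2 pop 1: in=00000 → 10111 (was 00111); enqueue []
  #3 pop 2: in=11111 → 10111 (was 00000); enqueue [0,1]
  #4 pop 3: in=11111 → 11010 (was 00000); enqueue []
  #5 pop 0: in=11111 → 11000 (no change)
  #6 pop 1: in=10111 → 10111 (no change)

Fixpoint:
  val[0] = 11000
  val[1] = 10111
  val[2] = 10111
  val[3] = 11010

11111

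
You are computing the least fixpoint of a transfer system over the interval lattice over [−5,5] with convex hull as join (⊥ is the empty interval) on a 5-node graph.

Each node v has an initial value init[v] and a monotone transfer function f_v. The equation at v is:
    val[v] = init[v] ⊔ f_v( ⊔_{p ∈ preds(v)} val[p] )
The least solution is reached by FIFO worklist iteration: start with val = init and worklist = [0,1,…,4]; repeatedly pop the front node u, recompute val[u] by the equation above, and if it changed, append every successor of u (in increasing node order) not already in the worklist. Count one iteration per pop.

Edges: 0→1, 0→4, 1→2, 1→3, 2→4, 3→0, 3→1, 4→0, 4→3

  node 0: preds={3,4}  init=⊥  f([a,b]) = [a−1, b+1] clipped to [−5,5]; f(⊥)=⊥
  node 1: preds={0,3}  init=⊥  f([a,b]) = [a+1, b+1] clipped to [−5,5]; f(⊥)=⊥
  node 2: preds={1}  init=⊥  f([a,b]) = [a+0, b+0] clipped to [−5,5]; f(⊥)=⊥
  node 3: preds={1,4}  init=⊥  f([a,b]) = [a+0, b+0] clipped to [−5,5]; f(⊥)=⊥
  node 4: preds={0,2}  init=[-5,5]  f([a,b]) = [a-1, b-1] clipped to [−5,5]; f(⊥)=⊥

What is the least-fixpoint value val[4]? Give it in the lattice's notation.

Worklist (7 pops):
  #1 pop 0: in=[-5,5] → [-5,5] (was ⊥); enqueue []
  #2 pop 1: in=[-5,5] → [-4,5] (was ⊥); enqueue []
  #3 pop 2: in=[-4,5] → [-4,5] (was ⊥); enqueue []
  #4 pop 3: in=[-5,5] → [-5,5] (was ⊥); enqueue [0,1]
  #5 pop 4: in=[-5,5] → [-5,5] (no change)
  #6 pop 0: in=[-5,5] → [-5,5] (no change)
  #7 pop 1: in=[-5,5] → [-4,5] (no change)

Fixpoint:
  val[0] = [-5,5]
  val[1] = [-4,5]
  val[2] = [-4,5]
  val[3] = [-5,5]
  val[4] = [-5,5]

[-5,5]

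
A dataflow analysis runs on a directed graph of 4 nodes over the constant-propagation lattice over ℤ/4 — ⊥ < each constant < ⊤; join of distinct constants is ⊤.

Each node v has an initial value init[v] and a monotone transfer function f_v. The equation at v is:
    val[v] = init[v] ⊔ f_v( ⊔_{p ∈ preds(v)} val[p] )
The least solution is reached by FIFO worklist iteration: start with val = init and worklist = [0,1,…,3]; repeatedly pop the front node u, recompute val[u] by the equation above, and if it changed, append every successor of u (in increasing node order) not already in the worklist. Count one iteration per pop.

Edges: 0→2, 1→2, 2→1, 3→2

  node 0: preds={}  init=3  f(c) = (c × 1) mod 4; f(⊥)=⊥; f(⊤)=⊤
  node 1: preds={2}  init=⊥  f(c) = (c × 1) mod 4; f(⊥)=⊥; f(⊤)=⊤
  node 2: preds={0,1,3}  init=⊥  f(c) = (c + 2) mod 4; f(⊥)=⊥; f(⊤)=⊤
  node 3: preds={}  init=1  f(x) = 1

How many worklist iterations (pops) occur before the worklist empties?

6

Iteration log — 6 steps:
  step 1. node 0  ⊔preds=⊥  new=3  stable
  step 2. node 1  ⊔preds=⊥  new=⊥  stable
  step 3. node 2  ⊔preds=⊤  new=⊤  old=⊥  +wl: 1
  step 4. node 3  ⊔preds=⊥  new=1  stable
  step 5. node 1  ⊔preds=⊤  new=⊤  old=⊥  +wl: 2
  step 6. node 2  ⊔preds=⊤  new=⊤  stable

Least fixpoint reached:
  node 0: 3
  node 1: ⊤
  node 2: ⊤
  node 3: 1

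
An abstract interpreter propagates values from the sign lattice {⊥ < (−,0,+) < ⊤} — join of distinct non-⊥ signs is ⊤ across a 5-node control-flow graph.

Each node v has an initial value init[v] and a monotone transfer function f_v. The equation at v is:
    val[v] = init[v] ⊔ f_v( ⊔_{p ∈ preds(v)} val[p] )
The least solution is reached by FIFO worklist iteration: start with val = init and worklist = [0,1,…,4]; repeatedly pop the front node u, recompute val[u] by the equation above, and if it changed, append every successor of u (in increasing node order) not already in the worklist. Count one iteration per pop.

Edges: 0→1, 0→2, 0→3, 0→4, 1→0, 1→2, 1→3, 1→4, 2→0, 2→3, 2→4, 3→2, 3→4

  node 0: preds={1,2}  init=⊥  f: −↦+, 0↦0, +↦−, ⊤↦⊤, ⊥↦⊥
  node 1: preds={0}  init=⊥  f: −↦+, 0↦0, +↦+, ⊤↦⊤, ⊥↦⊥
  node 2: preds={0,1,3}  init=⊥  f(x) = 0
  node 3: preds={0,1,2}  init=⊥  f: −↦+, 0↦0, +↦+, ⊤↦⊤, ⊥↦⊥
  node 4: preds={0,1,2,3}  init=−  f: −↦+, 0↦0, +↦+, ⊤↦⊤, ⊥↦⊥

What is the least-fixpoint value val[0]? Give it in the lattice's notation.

0

Worklist (12 pops):
  #1 pop 0: in=⊥ → ⊥ (no change)
  #2 pop 1: in=⊥ → ⊥ (no change)
  #3 pop 2: in=⊥ → 0 (was ⊥); enqueue [0]
  #4 pop 3: in=0 → 0 (was ⊥); enqueue [2]
  #5 pop 4: in=0 → ⊤ (was −); enqueue []
  #6 pop 0: in=0 → 0 (was ⊥); enqueue [1,3,4]
  #7 pop 2: in=0 → 0 (no change)
  #8 pop 1: in=0 → 0 (was ⊥); enqueue [0,2]
  #9 pop 3: in=0 → 0 (no change)
  #10 pop 4: in=0 → ⊤ (no change)
  #11 pop 0: in=0 → 0 (no change)
  #12 pop 2: in=0 → 0 (no change)

Fixpoint:
  val[0] = 0
  val[1] = 0
  val[2] = 0
  val[3] = 0
  val[4] = ⊤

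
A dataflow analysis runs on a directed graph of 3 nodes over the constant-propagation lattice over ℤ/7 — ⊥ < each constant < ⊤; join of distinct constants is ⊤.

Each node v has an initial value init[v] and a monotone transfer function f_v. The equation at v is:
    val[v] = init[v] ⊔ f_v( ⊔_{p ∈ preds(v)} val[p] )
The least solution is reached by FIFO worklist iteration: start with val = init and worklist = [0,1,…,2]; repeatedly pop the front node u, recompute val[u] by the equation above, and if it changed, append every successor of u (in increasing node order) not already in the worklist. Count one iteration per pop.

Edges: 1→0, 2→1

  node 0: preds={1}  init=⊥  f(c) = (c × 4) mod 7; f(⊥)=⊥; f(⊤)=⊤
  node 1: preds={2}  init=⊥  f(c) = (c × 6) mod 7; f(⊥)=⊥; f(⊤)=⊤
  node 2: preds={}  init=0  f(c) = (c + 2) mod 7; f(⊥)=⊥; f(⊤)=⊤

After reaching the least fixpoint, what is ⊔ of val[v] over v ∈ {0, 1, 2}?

0

Worklist (4 pops):
  #1 pop 0: in=⊥ → ⊥ (no change)
  #2 pop 1: in=0 → 0 (was ⊥); enqueue [0]
  #3 pop 2: in=⊥ → 0 (no change)
  #4 pop 0: in=0 → 0 (was ⊥); enqueue []

Fixpoint:
  val[0] = 0
  val[1] = 0
  val[2] = 0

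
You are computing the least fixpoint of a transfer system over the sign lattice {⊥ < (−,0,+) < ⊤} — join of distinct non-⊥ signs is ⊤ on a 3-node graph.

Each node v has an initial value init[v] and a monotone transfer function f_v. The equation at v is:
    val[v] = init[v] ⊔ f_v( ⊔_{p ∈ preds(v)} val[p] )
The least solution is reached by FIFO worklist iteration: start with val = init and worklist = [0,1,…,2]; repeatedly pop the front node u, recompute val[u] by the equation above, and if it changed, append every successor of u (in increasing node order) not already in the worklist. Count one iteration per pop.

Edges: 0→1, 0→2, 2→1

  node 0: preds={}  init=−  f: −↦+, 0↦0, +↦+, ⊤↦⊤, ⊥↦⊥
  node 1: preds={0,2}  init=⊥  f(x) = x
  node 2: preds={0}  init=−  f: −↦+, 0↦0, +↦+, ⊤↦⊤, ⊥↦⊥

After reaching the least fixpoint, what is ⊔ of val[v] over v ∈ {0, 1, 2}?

Trace (4 dequeues):
  [1] u=0 | in ⊥ | out − | ==
  [2] u=1 | in − | out − | prev ⊥ | push {}
  [3] u=2 | in − | out ⊤ | prev − | push {1}
  [4] u=1 | in ⊤ | out ⊤ | prev − | push {}

Converged values:
  [0] −
  [1] ⊤
  [2] ⊤

⊤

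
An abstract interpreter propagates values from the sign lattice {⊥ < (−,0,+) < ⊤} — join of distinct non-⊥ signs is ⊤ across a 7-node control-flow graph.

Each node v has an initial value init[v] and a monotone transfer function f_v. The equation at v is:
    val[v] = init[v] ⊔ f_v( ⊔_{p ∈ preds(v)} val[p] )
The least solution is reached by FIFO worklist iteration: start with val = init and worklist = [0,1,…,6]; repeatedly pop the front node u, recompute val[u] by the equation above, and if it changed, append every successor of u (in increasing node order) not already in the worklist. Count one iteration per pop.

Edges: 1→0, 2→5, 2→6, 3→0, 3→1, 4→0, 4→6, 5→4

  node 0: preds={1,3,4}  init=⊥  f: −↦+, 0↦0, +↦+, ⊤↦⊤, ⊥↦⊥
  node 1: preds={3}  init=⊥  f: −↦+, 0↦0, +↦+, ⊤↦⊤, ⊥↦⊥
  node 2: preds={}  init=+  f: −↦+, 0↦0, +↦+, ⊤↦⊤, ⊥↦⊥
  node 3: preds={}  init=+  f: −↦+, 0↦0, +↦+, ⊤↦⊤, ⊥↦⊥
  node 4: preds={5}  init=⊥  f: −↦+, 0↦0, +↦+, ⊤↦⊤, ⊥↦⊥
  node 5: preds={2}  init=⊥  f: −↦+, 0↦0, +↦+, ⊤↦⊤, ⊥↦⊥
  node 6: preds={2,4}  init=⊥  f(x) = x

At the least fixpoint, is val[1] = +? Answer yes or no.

yes

Worklist (11 pops):
  #1 pop 0: in=+ → + (was ⊥); enqueue []
  #2 pop 1: in=+ → + (was ⊥); enqueue [0]
  #3 pop 2: in=⊥ → + (no change)
  #4 pop 3: in=⊥ → + (no change)
  #5 pop 4: in=⊥ → ⊥ (no change)
  #6 pop 5: in=+ → + (was ⊥); enqueue [4]
  #7 pop 6: in=+ → + (was ⊥); enqueue []
  #8 pop 0: in=+ → + (no change)
  #9 pop 4: in=+ → + (was ⊥); enqueue [0,6]
  #10 pop 0: in=+ → + (no change)
  #11 pop 6: in=+ → + (no change)

Fixpoint:
  val[0] = +
  val[1] = +
  val[2] = +
  val[3] = +
  val[4] = +
  val[5] = +
  val[6] = +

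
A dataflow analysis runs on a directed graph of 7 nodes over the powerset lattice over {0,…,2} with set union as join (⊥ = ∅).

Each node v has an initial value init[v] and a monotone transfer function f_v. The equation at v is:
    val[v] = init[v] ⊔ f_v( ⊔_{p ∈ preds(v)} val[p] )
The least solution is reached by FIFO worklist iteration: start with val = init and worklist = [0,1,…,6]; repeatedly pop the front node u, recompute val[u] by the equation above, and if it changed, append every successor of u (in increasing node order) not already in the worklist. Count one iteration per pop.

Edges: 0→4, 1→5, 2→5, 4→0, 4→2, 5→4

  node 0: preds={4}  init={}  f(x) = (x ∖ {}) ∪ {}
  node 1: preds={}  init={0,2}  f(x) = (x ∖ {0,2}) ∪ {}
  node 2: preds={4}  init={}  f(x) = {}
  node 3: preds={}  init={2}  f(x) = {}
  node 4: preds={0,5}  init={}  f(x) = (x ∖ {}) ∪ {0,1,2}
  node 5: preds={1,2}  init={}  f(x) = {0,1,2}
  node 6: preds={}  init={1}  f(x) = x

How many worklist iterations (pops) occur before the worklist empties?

Trace (10 dequeues):
  [1] u=0 | in {} | out {} | ==
  [2] u=1 | in {} | out {0,2} | ==
  [3] u=2 | in {} | out {} | ==
  [4] u=3 | in {} | out {2} | ==
  [5] u=4 | in {} | out {0,1,2} | prev {} | push {0,2}
  [6] u=5 | in {0,2} | out {0,1,2} | prev {} | push {4}
  [7] u=6 | in {} | out {1} | ==
  [8] u=0 | in {0,1,2} | out {0,1,2} | prev {} | push {}
  [9] u=2 | in {0,1,2} | out {} | ==
  [10] u=4 | in {0,1,2} | out {0,1,2} | ==

Converged values:
  [0] {0,1,2}
  [1] {0,2}
  [2] {}
  [3] {2}
  [4] {0,1,2}
  [5] {0,1,2}
  [6] {1}

10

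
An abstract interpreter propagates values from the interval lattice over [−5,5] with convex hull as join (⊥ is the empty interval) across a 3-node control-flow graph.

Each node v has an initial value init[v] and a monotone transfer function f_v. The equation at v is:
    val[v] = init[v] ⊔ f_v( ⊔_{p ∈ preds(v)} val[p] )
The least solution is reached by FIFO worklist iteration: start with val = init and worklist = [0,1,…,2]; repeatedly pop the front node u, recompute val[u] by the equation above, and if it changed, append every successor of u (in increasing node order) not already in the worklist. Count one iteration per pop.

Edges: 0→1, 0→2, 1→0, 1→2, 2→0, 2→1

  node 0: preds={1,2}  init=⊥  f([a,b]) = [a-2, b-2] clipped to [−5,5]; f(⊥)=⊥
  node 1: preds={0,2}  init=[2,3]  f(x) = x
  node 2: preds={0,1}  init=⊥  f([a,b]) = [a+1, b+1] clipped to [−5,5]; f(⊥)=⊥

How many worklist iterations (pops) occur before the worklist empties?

14

Trace (14 dequeues):
  [1] u=0 | in [2,3] | out [0,1] | prev ⊥ | push {}
  [2] u=1 | in [0,1] | out [0,3] | prev [2,3] | push {0}
  [3] u=2 | in [0,3] | out [1,4] | prev ⊥ | push {1}
  [4] u=0 | in [0,4] | out [-2,2] | prev [0,1] | push {2}
  [5] u=1 | in [-2,4] | out [-2,4] | prev [0,3] | push {0}
  [6] u=2 | in [-2,4] | out [-1,5] | prev [1,4] | push {1}
  [7] u=0 | in [-2,5] | out [-4,3] | prev [-2,2] | push {2}
  [8] u=1 | in [-4,5] | out [-4,5] | prev [-2,4] | push {0}
  [9] u=2 | in [-4,5] | out [-3,5] | prev [-1,5] | push {1}
  [10] u=0 | in [-4,5] | out [-5,3] | prev [-4,3] | push {2}
  [11] u=1 | in [-5,5] | out [-5,5] | prev [-4,5] | push {0}
  [12] u=2 | in [-5,5] | out [-4,5] | prev [-3,5] | push {1}
  [13] u=0 | in [-5,5] | out [-5,3] | ==
  [14] u=1 | in [-5,5] | out [-5,5] | ==

Converged values:
  [0] [-5,3]
  [1] [-5,5]
  [2] [-4,5]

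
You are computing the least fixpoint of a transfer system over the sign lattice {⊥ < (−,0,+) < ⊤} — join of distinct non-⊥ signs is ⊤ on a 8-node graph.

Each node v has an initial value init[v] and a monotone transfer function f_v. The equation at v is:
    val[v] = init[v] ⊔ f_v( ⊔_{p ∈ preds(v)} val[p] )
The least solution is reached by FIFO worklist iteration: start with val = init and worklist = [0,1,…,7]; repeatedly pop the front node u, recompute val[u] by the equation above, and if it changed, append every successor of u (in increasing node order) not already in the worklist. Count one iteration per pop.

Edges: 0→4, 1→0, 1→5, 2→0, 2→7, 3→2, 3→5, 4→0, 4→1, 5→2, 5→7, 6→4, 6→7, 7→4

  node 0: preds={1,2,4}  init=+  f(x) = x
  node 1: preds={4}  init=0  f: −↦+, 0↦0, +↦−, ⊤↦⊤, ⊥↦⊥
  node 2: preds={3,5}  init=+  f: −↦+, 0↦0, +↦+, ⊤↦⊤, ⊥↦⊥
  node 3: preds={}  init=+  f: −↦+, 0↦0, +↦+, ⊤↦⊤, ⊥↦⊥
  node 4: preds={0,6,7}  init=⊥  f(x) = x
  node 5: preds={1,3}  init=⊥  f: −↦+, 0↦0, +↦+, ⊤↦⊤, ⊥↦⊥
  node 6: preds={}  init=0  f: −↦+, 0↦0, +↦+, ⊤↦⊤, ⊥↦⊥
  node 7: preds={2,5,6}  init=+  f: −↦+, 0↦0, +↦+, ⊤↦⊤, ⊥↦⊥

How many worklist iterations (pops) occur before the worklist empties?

Iteration log — 15 steps:
  step 1. node 0  ⊔preds=⊤  new=⊤  old=+  +wl: 
  step 2. node 1  ⊔preds=⊥  new=0  stable
  step 3. node 2  ⊔preds=+  new=+  stable
  step 4. node 3  ⊔preds=⊥  new=+  stable
  step 5. node 4  ⊔preds=⊤  new=⊤  old=⊥  +wl: 0,1
  step 6. node 5  ⊔preds=⊤  new=⊤  old=⊥  +wl: 2
  step 7. node 6  ⊔preds=⊥  new=0  stable
  step 8. node 7  ⊔preds=⊤  new=⊤  old=+  +wl: 4
  step 9. node 0  ⊔preds=⊤  new=⊤  stable
  step 10. node 1  ⊔preds=⊤  new=⊤  old=0  +wl: 0,5
  step 11. node 2  ⊔preds=⊤  new=⊤  old=+  +wl: 7
  step 12. node 4  ⊔preds=⊤  new=⊤  stable
  step 13. node 0  ⊔preds=⊤  new=⊤  stable
  step 14. node 5  ⊔preds=⊤  new=⊤  stable
  step 15. node 7  ⊔preds=⊤  new=⊤  stable

Least fixpoint reached:
  node 0: ⊤
  node 1: ⊤
  node 2: ⊤
  node 3: +
  node 4: ⊤
  node 5: ⊤
  node 6: 0
  node 7: ⊤

15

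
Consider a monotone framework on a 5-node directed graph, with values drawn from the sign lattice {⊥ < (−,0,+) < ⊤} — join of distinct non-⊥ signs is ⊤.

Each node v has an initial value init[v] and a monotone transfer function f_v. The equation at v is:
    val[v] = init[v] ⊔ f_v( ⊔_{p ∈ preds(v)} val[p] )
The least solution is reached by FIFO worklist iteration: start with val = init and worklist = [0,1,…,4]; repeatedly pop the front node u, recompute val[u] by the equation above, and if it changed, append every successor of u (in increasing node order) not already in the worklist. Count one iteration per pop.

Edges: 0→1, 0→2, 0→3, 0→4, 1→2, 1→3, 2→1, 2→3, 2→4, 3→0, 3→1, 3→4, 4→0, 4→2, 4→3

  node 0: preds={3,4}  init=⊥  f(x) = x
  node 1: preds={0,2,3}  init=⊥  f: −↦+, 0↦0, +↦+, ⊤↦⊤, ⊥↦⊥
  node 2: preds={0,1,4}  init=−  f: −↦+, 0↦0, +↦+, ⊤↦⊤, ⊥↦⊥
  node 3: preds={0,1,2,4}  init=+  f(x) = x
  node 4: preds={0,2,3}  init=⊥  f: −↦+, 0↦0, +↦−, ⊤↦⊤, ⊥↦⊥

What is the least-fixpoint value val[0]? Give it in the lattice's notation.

Iteration log — 11 steps:
  step 1. node 0  ⊔preds=+  new=+  old=⊥  +wl: 
  step 2. node 1  ⊔preds=⊤  new=⊤  old=⊥  +wl: 
  step 3. node 2  ⊔preds=⊤  new=⊤  old=−  +wl: 1
  step 4. node 3  ⊔preds=⊤  new=⊤  old=+  +wl: 0
  step 5. node 4  ⊔preds=⊤  new=⊤  old=⊥  +wl: 2,3
  step 6. node 1  ⊔preds=⊤  new=⊤  stable
  step 7. node 0  ⊔preds=⊤  new=⊤  old=+  +wl: 1,4
  step 8. node 2  ⊔preds=⊤  new=⊤  stable
  step 9. node 3  ⊔preds=⊤  new=⊤  stable
  step 10. node 1  ⊔preds=⊤  new=⊤  stable
  step 11. node 4  ⊔preds=⊤  new=⊤  stable

Least fixpoint reached:
  node 0: ⊤
  node 1: ⊤
  node 2: ⊤
  node 3: ⊤
  node 4: ⊤

⊤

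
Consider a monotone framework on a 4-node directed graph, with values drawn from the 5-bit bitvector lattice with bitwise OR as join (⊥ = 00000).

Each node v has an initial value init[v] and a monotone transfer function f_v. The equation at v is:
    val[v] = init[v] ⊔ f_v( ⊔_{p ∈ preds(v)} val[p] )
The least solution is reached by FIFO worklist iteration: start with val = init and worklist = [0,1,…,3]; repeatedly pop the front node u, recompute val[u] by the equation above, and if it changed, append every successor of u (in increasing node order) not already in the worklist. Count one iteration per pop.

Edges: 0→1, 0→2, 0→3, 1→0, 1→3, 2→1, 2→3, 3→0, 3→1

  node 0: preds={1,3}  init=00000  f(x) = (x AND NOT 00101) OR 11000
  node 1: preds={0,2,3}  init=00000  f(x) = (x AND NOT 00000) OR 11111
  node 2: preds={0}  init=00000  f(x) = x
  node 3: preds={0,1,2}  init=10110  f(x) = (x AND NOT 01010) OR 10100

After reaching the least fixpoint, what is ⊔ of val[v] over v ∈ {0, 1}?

11111

Worklist (6 pops):
  #1 pop 0: in=10110 → 11010 (was 00000); enqueue []
  #2 pop 1: in=11110 → 11111 (was 00000); enqueue [0]
  #3 pop 2: in=11010 → 11010 (was 00000); enqueue [1]
  #4 pop 3: in=11111 → 10111 (was 10110); enqueue []
  #5 pop 0: in=11111 → 11010 (no change)
  #6 pop 1: in=11111 → 11111 (no change)

Fixpoint:
  val[0] = 11010
  val[1] = 11111
  val[2] = 11010
  val[3] = 10111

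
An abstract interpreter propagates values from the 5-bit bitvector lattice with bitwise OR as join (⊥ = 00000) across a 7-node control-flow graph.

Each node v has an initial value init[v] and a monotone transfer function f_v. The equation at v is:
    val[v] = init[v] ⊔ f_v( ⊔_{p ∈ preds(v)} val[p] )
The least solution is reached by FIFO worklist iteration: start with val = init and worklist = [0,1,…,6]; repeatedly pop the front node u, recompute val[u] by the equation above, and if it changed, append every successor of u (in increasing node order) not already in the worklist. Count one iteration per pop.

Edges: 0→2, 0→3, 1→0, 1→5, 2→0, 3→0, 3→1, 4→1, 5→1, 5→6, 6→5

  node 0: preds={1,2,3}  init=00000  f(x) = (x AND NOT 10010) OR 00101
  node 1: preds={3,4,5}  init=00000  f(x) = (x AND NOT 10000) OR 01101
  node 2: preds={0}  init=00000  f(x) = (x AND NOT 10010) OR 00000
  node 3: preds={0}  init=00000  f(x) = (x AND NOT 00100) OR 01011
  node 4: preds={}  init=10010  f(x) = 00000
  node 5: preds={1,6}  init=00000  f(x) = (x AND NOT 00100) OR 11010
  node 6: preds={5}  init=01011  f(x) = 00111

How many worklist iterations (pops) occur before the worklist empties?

13

Worklist (13 pops):
  #1 pop 0: in=00000 → 00101 (was 00000); enqueue []
  #2 pop 1: in=10010 → 01111 (was 00000); enqueue [0]
  #3 pop 2: in=00101 → 00101 (was 00000); enqueue []
  #4 pop 3: in=00101 → 01011 (was 00000); enqueue [1]
  #5 pop 4: in=00000 → 10010 (no change)
  #6 pop 5: in=01111 → 11011 (was 00000); enqueue []
  #7 pop 6: in=11011 → 01111 (was 01011); enqueue [5]
  #8 pop 0: in=01111 → 01101 (was 00101); enqueue [2,3]
  #9 pop 1: in=11011 → 01111 (no change)
  #10 pop 5: in=01111 → 11011 (no change)
  #11 pop 2: in=01101 → 01101 (was 00101); enqueue [0]
  #12 pop 3: in=01101 → 01011 (no change)
  #13 pop 0: in=01111 → 01101 (no change)

Fixpoint:
  val[0] = 01101
  val[1] = 01111
  val[2] = 01101
  val[3] = 01011
  val[4] = 10010
  val[5] = 11011
  val[6] = 01111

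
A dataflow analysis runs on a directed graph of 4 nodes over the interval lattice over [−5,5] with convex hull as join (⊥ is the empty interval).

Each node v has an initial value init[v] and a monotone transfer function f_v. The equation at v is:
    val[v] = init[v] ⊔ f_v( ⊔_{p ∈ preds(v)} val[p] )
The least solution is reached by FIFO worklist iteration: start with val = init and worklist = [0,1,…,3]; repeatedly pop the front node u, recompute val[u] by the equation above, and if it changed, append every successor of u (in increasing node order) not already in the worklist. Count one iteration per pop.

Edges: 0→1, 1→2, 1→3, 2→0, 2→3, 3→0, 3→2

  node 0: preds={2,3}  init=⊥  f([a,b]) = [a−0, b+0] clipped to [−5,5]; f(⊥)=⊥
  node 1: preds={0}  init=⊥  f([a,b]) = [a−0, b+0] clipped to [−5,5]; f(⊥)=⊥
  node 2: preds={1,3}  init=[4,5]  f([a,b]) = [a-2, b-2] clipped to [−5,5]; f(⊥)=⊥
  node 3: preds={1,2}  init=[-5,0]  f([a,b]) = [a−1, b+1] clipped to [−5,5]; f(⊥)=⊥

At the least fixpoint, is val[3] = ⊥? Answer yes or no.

Iteration log — 6 steps:
  step 1. node 0  ⊔preds=[-5,5]  new=[-5,5]  old=⊥  +wl: 
  step 2. node 1  ⊔preds=[-5,5]  new=[-5,5]  old=⊥  +wl: 
  step 3. node 2  ⊔preds=[-5,5]  new=[-5,5]  old=[4,5]  +wl: 0
  step 4. node 3  ⊔preds=[-5,5]  new=[-5,5]  old=[-5,0]  +wl: 2
  step 5. node 0  ⊔preds=[-5,5]  new=[-5,5]  stable
  step 6. node 2  ⊔preds=[-5,5]  new=[-5,5]  stable

Least fixpoint reached:
  node 0: [-5,5]
  node 1: [-5,5]
  node 2: [-5,5]
  node 3: [-5,5]

no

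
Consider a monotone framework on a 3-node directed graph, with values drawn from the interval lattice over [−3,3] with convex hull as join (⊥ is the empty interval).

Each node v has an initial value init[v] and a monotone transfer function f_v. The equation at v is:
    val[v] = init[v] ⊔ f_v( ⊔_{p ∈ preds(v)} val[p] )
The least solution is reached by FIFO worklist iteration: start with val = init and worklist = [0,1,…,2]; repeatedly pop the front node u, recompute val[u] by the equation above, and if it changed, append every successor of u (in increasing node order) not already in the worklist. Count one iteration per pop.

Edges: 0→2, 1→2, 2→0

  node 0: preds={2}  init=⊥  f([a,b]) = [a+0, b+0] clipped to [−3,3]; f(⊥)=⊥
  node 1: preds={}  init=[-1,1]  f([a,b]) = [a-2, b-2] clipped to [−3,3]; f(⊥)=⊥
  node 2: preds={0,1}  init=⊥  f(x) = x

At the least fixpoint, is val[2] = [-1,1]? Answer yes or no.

Iteration log — 5 steps:
  step 1. node 0  ⊔preds=⊥  new=⊥  stable
  step 2. node 1  ⊔preds=⊥  new=[-1,1]  stable
  step 3. node 2  ⊔preds=[-1,1]  new=[-1,1]  old=⊥  +wl: 0
  step 4. node 0  ⊔preds=[-1,1]  new=[-1,1]  old=⊥  +wl: 2
  step 5. node 2  ⊔preds=[-1,1]  new=[-1,1]  stable

Least fixpoint reached:
  node 0: [-1,1]
  node 1: [-1,1]
  node 2: [-1,1]

yes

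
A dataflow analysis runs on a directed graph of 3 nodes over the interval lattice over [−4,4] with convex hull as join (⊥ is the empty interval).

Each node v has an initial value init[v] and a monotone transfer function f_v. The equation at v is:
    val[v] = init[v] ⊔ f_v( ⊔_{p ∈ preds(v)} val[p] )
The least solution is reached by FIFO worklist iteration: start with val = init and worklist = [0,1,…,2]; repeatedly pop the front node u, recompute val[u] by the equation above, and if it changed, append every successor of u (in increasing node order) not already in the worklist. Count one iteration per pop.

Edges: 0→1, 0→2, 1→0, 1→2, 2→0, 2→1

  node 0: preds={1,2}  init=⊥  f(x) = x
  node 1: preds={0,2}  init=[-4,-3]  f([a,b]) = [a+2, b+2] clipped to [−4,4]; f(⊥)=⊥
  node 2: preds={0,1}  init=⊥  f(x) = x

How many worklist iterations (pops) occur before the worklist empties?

Trace (15 dequeues):
  [1] u=0 | in [-4,-3] | out [-4,-3] | prev ⊥ | push {}
  [2] u=1 | in [-4,-3] | out [-4,-1] | prev [-4,-3] | push {0}
  [3] u=2 | in [-4,-1] | out [-4,-1] | prev ⊥ | push {1}
  [4] u=0 | in [-4,-1] | out [-4,-1] | prev [-4,-3] | push {2}
  [5] u=1 | in [-4,-1] | out [-4,1] | prev [-4,-1] | push {0}
  [6] u=2 | in [-4,1] | out [-4,1] | prev [-4,-1] | push {1}
  [7] u=0 | in [-4,1] | out [-4,1] | prev [-4,-1] | push {2}
  [8] u=1 | in [-4,1] | out [-4,3] | prev [-4,1] | push {0}
  [9] u=2 | in [-4,3] | out [-4,3] | prev [-4,1] | push {1}
  [10] u=0 | in [-4,3] | out [-4,3] | prev [-4,1] | push {2}
  [11] u=1 | in [-4,3] | out [-4,4] | prev [-4,3] | push {0}
  [12] u=2 | in [-4,4] | out [-4,4] | prev [-4,3] | push {1}
  [13] u=0 | in [-4,4] | out [-4,4] | prev [-4,3] | push {2}
  [14] u=1 | in [-4,4] | out [-4,4] | ==
  [15] u=2 | in [-4,4] | out [-4,4] | ==

Converged values:
  [0] [-4,4]
  [1] [-4,4]
  [2] [-4,4]

15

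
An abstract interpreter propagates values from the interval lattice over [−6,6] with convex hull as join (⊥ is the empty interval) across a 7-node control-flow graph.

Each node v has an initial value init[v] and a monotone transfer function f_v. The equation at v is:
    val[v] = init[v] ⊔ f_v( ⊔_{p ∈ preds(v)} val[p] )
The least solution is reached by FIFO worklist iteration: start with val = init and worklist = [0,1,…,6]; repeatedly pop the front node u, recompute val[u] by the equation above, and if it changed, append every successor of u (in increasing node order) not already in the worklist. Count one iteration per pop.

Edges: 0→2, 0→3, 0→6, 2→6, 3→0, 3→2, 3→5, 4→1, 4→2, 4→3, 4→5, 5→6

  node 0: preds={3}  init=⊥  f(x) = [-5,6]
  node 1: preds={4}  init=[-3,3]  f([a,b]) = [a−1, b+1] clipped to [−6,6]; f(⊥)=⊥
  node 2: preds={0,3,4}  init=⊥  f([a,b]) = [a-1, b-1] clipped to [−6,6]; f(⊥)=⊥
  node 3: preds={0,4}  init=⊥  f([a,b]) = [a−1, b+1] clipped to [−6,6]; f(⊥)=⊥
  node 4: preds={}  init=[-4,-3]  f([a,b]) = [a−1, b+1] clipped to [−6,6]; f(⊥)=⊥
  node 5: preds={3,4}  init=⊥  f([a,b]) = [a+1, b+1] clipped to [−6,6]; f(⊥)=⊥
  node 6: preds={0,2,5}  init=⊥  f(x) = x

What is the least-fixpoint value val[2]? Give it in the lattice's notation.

Worklist (9 pops):
  #1 pop 0: in=⊥ → [-5,6] (was ⊥); enqueue []
  #2 pop 1: in=[-4,-3] → [-5,3] (was [-3,3]); enqueue []
  #3 pop 2: in=[-5,6] → [-6,5] (was ⊥); enqueue []
  #4 pop 3: in=[-5,6] → [-6,6] (was ⊥); enqueue [0,2]
  #5 pop 4: in=⊥ → [-4,-3] (no change)
  #6 pop 5: in=[-6,6] → [-5,6] (was ⊥); enqueue []
  #7 pop 6: in=[-6,6] → [-6,6] (was ⊥); enqueue []
  #8 pop 0: in=[-6,6] → [-5,6] (no change)
  #9 pop 2: in=[-6,6] → [-6,5] (no change)

Fixpoint:
  val[0] = [-5,6]
  val[1] = [-5,3]
  val[2] = [-6,5]
  val[3] = [-6,6]
  val[4] = [-4,-3]
  val[5] = [-5,6]
  val[6] = [-6,6]

[-6,5]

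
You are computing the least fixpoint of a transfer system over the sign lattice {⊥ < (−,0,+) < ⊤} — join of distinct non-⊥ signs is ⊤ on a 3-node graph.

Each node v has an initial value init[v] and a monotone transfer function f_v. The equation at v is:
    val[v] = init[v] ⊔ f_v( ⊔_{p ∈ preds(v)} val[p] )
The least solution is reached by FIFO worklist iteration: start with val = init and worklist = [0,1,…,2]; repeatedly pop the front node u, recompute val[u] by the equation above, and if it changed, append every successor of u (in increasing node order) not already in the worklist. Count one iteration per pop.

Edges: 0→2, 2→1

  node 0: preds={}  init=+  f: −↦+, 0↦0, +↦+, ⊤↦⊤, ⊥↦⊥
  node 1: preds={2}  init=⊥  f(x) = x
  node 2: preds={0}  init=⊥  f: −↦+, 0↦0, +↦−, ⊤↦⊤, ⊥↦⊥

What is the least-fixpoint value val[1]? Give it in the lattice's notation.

−

Trace (4 dequeues):
  [1] u=0 | in ⊥ | out + | ==
  [2] u=1 | in ⊥ | out ⊥ | ==
  [3] u=2 | in + | out − | prev ⊥ | push {1}
  [4] u=1 | in − | out − | prev ⊥ | push {}

Converged values:
  [0] +
  [1] −
  [2] −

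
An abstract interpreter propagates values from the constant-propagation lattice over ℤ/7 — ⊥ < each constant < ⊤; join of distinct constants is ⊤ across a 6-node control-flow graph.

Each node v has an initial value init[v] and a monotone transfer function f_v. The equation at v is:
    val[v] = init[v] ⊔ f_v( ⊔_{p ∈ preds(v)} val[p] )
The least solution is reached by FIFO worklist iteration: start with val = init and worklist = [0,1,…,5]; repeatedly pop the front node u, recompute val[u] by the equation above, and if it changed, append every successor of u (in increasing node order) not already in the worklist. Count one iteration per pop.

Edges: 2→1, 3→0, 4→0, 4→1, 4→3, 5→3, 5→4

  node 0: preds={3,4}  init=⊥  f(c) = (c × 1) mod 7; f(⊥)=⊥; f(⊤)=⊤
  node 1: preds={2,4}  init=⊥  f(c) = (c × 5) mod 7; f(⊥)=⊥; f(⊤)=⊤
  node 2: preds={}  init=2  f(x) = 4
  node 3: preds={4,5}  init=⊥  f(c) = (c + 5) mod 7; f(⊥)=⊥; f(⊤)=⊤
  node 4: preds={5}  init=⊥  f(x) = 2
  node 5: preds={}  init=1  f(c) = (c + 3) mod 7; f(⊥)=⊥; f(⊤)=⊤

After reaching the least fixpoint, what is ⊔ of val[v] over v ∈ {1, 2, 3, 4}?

Iteration log — 10 steps:
  step 1. node 0  ⊔preds=⊥  new=⊥  stable
  step 2. node 1  ⊔preds=2  new=3  old=⊥  +wl: 
  step 3. node 2  ⊔preds=⊥  new=⊤  old=2  +wl: 1
  step 4. node 3  ⊔preds=1  new=6  old=⊥  +wl: 0
  step 5. node 4  ⊔preds=1  new=2  old=⊥  +wl: 3
  step 6. node 5  ⊔preds=⊥  new=1  stable
  step 7. node 1  ⊔preds=⊤  new=⊤  old=3  +wl: 
  step 8. node 0  ⊔preds=⊤  new=⊤  old=⊥  +wl: 
  step 9. node 3  ⊔preds=⊤  new=⊤  old=6  +wl: 0
  step 10. node 0  ⊔preds=⊤  new=⊤  stable

Least fixpoint reached:
  node 0: ⊤
  node 1: ⊤
  node 2: ⊤
  node 3: ⊤
  node 4: 2
  node 5: 1

⊤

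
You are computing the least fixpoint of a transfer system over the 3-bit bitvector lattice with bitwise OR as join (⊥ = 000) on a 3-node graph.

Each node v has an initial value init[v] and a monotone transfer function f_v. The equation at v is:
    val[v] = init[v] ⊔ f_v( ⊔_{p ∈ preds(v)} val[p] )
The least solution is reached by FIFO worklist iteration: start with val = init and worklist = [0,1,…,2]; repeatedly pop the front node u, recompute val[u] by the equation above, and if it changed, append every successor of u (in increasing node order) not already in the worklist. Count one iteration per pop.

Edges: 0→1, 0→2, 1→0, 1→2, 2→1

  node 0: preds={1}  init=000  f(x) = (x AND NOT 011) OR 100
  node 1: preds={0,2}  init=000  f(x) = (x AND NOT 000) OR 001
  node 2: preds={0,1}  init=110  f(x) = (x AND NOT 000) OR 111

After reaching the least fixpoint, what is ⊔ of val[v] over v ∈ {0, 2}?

Worklist (5 pops):
  #1 pop 0: in=000 → 100 (was 000); enqueue []
  #2 pop 1: in=110 → 111 (was 000); enqueue [0]
  #3 pop 2: in=111 → 111 (was 110); enqueue [1]
  #4 pop 0: in=111 → 100 (no change)
  #5 pop 1: in=111 → 111 (no change)

Fixpoint:
  val[0] = 100
  val[1] = 111
  val[2] = 111

111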